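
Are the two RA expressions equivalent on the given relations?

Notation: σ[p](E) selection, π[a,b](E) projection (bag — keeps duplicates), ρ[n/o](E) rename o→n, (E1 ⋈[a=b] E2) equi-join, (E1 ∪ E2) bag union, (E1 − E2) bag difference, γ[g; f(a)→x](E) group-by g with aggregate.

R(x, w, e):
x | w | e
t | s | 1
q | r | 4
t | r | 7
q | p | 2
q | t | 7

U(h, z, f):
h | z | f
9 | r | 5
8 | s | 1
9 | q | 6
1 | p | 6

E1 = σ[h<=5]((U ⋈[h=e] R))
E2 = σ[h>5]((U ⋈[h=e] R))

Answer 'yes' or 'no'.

E1 stepwise |·|:
  U → 4
  R → 5
  (U ⋈[h=e] R) → 1
  σ[h<=5]((U ⋈[h=e] R)) → 1
E2 stepwise |·|:
  U → 4
  R → 5
  (U ⋈[h=e] R) → 1
  σ[h>5]((U ⋈[h=e] R)) → 0

E1 result:
h | z | f | x | w | e
1 | p | 6 | t | s | 1
E2 result:
h | z | f | x | w | e
(0 rows)
Witness: (1, 'p', 6, 't', 's', 1) appears 1× in E1 but 0× in E2.

no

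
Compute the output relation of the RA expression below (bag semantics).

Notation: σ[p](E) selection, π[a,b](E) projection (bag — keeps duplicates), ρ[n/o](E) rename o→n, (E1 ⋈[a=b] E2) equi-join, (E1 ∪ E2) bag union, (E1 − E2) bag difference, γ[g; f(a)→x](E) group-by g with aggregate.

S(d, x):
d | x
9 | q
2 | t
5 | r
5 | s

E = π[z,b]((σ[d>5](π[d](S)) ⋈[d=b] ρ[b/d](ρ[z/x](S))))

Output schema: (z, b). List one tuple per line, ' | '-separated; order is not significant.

Stepwise |·|:
  S → 4
  π[d](S) → 4
  σ[d>5](π[d](S)) → 1
  S → 4
  ρ[z/x](S) → 4
  ρ[b/d](ρ[z/x](S)) → 4
  (σ[d>5](π[d](S)) ⋈[d=b] ρ[b/d](ρ[z/x](S))) → 1
  π[z,b]((σ[d>5](π[d](S)) ⋈[d=b] ρ[b/d](ρ[z/x](S)))) → 1

== RESULT ==
z | b
q | 9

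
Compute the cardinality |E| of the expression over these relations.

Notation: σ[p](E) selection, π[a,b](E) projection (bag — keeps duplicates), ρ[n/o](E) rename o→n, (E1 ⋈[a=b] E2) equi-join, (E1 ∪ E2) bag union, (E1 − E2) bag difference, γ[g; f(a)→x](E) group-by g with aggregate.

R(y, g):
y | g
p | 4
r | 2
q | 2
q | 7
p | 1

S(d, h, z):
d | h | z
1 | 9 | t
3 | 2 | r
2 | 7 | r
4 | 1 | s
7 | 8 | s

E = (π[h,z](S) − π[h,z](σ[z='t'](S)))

Stepwise |·|:
  S → 5
  π[h,z](S) → 5
  S → 5
  σ[z='t'](S) → 1
  π[h,z](σ[z='t'](S)) → 1
  (π[h,z](S) − π[h,z](σ[z='t'](S))) → 4

|E| = 4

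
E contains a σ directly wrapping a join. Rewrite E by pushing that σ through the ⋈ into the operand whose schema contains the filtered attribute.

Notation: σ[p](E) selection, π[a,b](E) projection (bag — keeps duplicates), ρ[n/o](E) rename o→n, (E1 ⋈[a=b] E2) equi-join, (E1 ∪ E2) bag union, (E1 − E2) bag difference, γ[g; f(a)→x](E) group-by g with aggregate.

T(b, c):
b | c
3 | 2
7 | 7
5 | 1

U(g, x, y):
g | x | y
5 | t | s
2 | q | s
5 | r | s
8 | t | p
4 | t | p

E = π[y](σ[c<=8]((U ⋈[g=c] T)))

σ filters on c, owned by the right side.
E' = π[y]((U ⋈[g=c] σ[c<=8](T)))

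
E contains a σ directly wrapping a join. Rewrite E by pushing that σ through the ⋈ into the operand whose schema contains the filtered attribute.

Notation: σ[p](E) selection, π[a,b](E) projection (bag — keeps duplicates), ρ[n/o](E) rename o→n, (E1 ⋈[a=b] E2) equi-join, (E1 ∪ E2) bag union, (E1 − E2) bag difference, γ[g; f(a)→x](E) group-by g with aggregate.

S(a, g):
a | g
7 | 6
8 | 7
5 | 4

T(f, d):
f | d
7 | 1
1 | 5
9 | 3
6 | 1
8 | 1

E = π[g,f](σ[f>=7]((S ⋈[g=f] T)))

σ filters on f, owned by the right side.
E' = π[g,f]((S ⋈[g=f] σ[f>=7](T)))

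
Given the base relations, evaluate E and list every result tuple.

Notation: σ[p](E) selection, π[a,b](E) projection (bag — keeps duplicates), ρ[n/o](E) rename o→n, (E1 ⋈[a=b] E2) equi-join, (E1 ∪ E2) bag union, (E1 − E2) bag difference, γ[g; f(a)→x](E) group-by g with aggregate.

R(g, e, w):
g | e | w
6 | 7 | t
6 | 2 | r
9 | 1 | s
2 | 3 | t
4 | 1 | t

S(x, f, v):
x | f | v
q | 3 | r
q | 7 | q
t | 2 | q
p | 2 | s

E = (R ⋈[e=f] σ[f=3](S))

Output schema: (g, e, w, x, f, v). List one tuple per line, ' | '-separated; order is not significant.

Row counts bottom-up:
  R → 5
  S → 4
  σ[f=3](S) → 1
  (R ⋈[e=f] σ[f=3](S)) → 1

== RESULT ==
g | e | w | x | f | v
2 | 3 | t | q | 3 | r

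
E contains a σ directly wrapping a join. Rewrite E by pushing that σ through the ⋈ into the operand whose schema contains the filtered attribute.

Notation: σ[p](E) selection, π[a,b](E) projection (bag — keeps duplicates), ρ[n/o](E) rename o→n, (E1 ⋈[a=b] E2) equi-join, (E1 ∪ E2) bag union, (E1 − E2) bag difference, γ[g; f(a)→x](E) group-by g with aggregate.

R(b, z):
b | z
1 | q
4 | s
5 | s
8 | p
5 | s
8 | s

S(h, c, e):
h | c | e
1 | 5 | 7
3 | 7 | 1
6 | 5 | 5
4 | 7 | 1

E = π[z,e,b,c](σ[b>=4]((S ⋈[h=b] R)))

σ filters on b, owned by the right side.
E' = π[z,e,b,c]((S ⋈[h=b] σ[b>=4](R)))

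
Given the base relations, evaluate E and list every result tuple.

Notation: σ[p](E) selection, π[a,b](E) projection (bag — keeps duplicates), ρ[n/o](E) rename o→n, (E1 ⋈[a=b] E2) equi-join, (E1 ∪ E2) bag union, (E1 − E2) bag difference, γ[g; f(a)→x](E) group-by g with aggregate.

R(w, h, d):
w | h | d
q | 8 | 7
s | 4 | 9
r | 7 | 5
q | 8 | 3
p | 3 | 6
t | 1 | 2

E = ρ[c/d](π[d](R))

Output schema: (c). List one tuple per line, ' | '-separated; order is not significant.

Subexpression sizes:
  R → 6
  π[d](R) → 6
  ρ[c/d](π[d](R)) → 6

== RESULT ==
c
2
3
5
6
7
9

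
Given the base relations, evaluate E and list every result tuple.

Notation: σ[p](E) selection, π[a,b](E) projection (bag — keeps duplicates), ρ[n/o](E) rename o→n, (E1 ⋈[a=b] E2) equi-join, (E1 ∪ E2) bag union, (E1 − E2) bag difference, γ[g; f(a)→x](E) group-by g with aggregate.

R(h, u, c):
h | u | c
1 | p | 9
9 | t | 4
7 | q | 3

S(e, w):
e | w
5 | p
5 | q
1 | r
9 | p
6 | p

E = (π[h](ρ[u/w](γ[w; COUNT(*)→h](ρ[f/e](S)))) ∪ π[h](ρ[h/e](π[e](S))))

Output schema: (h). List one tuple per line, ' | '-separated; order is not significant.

Per-node cardinality:
  S → 5
  ρ[f/e](S) → 5
  γ[w; COUNT(*)→h](ρ[f/e](S)) → 3
  ρ[u/w](γ[w; COUNT(*)→h](ρ[f/e](S))) → 3
  π[h](ρ[u/w](γ[w; COUNT(*)→h](ρ[f/e](S)))) → 3
  S → 5
  π[e](S) → 5
  ρ[h/e](π[e](S)) → 5
  π[h](ρ[h/e](π[e](S))) → 5
  (π[h](ρ[u/w](γ[w; COUNT(*)→h](ρ[f/e](S)))) ∪ π[h](ρ[h/e](π[e](S)))) → 8

== RESULT ==
h
1
1
1
3
5
5
6
9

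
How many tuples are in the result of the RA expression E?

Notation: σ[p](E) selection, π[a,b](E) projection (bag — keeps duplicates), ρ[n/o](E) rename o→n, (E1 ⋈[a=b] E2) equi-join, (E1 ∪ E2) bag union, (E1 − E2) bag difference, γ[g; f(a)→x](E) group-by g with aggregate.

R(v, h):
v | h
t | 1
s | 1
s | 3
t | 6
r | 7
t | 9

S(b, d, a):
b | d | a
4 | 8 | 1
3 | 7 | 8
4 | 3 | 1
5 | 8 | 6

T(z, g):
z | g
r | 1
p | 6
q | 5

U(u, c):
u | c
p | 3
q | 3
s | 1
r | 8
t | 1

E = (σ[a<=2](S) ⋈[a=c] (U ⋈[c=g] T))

Subexpression sizes:
  S → 4
  σ[a<=2](S) → 2
  U → 5
  T → 3
  (U ⋈[c=g] T) → 2
  (σ[a<=2](S) ⋈[a=c] (U ⋈[c=g] T)) → 4

|E| = 4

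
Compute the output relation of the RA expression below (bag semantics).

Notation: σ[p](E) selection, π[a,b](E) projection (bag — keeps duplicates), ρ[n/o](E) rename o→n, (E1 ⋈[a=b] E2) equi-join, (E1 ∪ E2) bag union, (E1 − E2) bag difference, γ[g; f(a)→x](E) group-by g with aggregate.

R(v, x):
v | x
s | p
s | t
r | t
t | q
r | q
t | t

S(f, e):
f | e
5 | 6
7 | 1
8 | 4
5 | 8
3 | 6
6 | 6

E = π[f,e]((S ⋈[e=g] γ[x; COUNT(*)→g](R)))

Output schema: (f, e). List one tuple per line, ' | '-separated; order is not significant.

Row counts bottom-up:
  S → 6
  R → 6
  γ[x; COUNT(*)→g](R) → 3
  (S ⋈[e=g] γ[x; COUNT(*)→g](R)) → 1
  π[f,e]((S ⋈[e=g] γ[x; COUNT(*)→g](R))) → 1

== RESULT ==
f | e
7 | 1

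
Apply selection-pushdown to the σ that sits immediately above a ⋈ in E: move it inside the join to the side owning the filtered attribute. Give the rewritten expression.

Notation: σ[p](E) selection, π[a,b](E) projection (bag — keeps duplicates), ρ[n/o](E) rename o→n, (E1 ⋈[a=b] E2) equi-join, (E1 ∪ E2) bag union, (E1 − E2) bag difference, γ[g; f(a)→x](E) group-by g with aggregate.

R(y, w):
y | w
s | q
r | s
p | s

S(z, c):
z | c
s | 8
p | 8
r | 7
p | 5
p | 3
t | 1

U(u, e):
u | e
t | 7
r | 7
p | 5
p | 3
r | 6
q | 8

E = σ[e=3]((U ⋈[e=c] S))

σ filters on e, owned by the left side.
E' = (σ[e=3](U) ⋈[e=c] S)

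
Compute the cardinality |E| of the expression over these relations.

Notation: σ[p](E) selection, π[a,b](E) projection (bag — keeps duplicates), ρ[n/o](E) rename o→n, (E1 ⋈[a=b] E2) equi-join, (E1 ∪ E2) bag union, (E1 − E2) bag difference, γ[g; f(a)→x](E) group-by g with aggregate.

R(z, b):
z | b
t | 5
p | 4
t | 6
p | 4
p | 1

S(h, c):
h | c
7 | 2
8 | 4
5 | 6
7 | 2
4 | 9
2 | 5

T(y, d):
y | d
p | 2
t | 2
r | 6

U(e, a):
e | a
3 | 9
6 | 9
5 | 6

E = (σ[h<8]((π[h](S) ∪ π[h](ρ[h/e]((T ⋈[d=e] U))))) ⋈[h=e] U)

Subexpression sizes:
  S → 6
  π[h](S) → 6
  T → 3
  U → 3
  (T ⋈[d=e] U) → 1
  ρ[h/e]((T ⋈[d=e] U)) → 1
  π[h](ρ[h/e]((T ⋈[d=e] U))) → 1
  (π[h](S) ∪ π[h](ρ[h/e]((T ⋈[d=e] U)))) → 7
  σ[h<8]((π[h](S) ∪ π[h](ρ[h/e]((T ⋈[d=e] U))))) → 6
  U → 3
  (σ[h<8]((π[h](S) ∪ π[h](ρ[h/e]((T ⋈[d=e] U))))) ⋈[h=e] U) → 2

|E| = 2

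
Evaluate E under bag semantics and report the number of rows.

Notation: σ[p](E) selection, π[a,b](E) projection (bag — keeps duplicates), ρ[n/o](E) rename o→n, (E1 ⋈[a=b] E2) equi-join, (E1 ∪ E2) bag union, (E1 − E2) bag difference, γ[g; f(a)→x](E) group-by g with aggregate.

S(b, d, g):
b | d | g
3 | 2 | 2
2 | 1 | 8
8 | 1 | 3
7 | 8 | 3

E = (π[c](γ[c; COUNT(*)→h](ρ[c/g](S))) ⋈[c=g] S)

Stepwise |·|:
  S → 4
  ρ[c/g](S) → 4
  γ[c; COUNT(*)→h](ρ[c/g](S)) → 3
  π[c](γ[c; COUNT(*)→h](ρ[c/g](S))) → 3
  S → 4
  (π[c](γ[c; COUNT(*)→h](ρ[c/g](S))) ⋈[c=g] S) → 4

|E| = 4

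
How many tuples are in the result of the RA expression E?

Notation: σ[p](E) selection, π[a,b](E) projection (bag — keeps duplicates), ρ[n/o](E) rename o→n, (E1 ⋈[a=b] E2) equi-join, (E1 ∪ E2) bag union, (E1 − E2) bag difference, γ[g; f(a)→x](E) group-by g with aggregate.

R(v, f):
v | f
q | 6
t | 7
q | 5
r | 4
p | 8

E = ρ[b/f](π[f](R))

Row counts bottom-up:
  R → 5
  π[f](R) → 5
  ρ[b/f](π[f](R)) → 5

|E| = 5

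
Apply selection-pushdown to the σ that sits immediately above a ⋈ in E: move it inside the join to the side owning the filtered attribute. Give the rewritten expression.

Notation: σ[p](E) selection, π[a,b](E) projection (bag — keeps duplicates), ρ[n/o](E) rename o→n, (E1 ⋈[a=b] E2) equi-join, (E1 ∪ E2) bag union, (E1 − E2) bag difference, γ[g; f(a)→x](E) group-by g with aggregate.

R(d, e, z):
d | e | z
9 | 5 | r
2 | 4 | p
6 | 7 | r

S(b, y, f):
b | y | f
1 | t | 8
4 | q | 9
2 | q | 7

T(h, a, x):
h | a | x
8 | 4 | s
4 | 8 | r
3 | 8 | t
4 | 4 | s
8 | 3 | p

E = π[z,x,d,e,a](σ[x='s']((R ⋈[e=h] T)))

σ filters on x, owned by the right side.
E' = π[z,x,d,e,a]((R ⋈[e=h] σ[x='s'](T)))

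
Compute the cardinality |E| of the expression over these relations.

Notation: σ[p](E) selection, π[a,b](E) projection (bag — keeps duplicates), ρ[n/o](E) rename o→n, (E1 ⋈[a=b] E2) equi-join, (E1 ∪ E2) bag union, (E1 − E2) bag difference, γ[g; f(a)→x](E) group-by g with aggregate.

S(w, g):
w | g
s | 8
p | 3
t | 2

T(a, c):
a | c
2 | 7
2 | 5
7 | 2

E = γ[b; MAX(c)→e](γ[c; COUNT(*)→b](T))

Stepwise |·|:
  T → 3
  γ[c; COUNT(*)→b](T) → 3
  γ[b; MAX(c)→e](γ[c; COUNT(*)→b](T)) → 1

|E| = 1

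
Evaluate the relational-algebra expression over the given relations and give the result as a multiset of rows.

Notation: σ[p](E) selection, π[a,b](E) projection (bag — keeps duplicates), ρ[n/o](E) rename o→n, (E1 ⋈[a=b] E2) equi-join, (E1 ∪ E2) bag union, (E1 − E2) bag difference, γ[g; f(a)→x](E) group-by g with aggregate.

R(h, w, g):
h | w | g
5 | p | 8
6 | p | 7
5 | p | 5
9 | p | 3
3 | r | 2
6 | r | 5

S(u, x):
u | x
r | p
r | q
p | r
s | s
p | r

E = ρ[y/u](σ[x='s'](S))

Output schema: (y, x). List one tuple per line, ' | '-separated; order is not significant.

Subexpression sizes:
  S → 5
  σ[x='s'](S) → 1
  ρ[y/u](σ[x='s'](S)) → 1

== RESULT ==
y | x
s | s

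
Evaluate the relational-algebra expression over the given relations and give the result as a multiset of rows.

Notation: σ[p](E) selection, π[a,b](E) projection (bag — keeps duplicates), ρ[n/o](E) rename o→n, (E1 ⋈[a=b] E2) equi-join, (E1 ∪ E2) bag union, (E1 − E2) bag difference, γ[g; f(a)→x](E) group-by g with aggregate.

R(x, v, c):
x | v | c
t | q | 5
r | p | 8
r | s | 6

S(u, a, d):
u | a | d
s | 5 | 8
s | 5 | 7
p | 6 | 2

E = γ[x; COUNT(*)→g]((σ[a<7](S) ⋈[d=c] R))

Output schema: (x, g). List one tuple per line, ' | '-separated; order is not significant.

Row counts bottom-up:
  S → 3
  σ[a<7](S) → 3
  R → 3
  (σ[a<7](S) ⋈[d=c] R) → 1
  γ[x; COUNT(*)→g]((σ[a<7](S) ⋈[d=c] R)) → 1

== RESULT ==
x | g
r | 1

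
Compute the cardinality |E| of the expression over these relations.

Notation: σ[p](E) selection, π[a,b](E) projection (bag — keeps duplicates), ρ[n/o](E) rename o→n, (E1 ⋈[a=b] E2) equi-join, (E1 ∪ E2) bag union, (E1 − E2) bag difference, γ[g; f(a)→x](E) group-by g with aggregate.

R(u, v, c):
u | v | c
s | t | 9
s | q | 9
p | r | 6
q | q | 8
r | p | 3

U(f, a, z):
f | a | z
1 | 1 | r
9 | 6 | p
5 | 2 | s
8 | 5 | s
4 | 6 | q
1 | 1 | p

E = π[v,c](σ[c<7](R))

Subexpression sizes:
  R → 5
  σ[c<7](R) → 2
  π[v,c](σ[c<7](R)) → 2

|E| = 2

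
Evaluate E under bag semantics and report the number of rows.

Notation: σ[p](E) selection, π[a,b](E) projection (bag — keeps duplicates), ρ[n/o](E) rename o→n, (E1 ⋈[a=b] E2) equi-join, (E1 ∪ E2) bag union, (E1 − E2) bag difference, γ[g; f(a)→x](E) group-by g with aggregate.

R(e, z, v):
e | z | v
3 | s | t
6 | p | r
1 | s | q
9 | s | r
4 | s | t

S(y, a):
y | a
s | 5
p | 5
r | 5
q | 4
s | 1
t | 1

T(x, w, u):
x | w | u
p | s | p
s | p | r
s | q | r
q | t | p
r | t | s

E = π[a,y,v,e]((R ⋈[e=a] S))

Subexpression sizes:
  R → 5
  S → 6
  (R ⋈[e=a] S) → 3
  π[a,y,v,e]((R ⋈[e=a] S)) → 3

|E| = 3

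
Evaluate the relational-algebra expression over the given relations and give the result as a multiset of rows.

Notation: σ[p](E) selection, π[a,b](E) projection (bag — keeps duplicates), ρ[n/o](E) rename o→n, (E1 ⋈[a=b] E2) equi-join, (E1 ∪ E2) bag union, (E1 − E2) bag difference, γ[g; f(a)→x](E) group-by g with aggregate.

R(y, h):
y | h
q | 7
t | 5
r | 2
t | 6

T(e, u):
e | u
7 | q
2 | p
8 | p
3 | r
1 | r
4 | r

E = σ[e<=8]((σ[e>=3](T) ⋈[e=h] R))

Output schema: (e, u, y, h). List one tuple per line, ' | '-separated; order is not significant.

Row counts bottom-up:
  T → 6
  σ[e>=3](T) → 4
  R → 4
  (σ[e>=3](T) ⋈[e=h] R) → 1
  σ[e<=8]((σ[e>=3](T) ⋈[e=h] R)) → 1

== RESULT ==
e | u | y | h
7 | q | q | 7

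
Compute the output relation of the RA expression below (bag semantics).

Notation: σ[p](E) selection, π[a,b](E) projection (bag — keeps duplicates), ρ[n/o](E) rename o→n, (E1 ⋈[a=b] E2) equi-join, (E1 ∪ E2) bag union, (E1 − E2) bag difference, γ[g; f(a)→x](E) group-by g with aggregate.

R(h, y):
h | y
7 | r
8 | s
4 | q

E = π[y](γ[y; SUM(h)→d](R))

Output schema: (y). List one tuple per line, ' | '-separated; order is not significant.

Row counts bottom-up:
  R → 3
  γ[y; SUM(h)→d](R) → 3
  π[y](γ[y; SUM(h)→d](R)) → 3

== RESULT ==
y
q
r
s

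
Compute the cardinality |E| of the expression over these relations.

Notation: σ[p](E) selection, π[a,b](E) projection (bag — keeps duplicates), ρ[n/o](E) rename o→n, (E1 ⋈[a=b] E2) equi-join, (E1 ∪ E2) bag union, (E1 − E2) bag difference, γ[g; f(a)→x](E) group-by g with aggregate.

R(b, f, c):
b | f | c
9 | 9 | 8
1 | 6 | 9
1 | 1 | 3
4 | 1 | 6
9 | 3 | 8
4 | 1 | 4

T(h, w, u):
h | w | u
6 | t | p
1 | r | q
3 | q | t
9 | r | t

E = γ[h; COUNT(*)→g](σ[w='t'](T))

Per-node cardinality:
  T → 4
  σ[w='t'](T) → 1
  γ[h; COUNT(*)→g](σ[w='t'](T)) → 1

|E| = 1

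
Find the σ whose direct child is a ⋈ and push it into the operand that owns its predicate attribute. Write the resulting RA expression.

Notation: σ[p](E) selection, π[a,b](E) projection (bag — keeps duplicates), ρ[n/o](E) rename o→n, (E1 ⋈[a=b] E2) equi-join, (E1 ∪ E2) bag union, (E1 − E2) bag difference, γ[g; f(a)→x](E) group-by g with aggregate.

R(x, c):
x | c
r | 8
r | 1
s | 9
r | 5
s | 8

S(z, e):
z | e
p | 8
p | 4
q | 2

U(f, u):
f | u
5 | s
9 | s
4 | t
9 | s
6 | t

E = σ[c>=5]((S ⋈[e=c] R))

σ filters on c, owned by the right side.
E' = (S ⋈[e=c] σ[c>=5](R))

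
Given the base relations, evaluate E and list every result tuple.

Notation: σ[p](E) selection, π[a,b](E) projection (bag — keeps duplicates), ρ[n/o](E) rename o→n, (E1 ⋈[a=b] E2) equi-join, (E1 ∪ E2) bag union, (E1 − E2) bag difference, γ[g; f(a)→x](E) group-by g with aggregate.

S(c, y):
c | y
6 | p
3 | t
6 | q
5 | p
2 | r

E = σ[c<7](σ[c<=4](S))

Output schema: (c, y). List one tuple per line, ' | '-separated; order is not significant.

Row counts bottom-up:
  S → 5
  σ[c<=4](S) → 2
  σ[c<7](σ[c<=4](S)) → 2

== RESULT ==
c | y
2 | r
3 | t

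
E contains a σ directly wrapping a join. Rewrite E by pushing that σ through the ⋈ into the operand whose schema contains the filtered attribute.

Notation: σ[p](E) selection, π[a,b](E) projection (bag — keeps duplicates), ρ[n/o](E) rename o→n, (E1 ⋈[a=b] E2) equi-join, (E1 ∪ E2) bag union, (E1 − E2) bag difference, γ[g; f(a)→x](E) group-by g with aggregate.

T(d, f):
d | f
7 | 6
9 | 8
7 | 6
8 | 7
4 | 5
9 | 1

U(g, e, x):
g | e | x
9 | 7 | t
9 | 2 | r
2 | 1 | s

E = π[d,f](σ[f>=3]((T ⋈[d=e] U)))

σ filters on f, owned by the left side.
E' = π[d,f]((σ[f>=3](T) ⋈[d=e] U))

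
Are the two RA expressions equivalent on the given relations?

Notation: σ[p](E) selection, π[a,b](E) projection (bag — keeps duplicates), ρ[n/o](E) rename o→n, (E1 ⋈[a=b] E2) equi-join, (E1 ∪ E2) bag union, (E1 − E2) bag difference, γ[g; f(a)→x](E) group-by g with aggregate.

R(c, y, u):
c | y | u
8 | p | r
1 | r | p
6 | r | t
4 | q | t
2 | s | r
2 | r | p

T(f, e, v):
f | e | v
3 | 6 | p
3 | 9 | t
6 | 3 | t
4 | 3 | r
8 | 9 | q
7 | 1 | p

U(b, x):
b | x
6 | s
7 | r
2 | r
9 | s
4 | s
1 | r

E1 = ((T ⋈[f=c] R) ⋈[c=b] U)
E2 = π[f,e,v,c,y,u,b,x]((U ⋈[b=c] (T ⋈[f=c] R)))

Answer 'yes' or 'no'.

E1 subexpression sizes:
  T → 6
  R → 6
  (T ⋈[f=c] R) → 3
  U → 6
  ((T ⋈[f=c] R) ⋈[c=b] U) → 2
E2 subexpression sizes:
  U → 6
  T → 6
  R → 6
  (T ⋈[f=c] R) → 3
  (U ⋈[b=c] (T ⋈[f=c] R)) → 2
  π[f,e,v,c,y,u,b,x]((U ⋈[b=c] (T ⋈[f=c] R))) → 2

E1 and E2 produce the same multiset:
f | e | v | c | y | u | b | x
4 | 3 | r | 4 | q | t | 4 | s
6 | 3 | t | 6 | r | t | 6 | s

yes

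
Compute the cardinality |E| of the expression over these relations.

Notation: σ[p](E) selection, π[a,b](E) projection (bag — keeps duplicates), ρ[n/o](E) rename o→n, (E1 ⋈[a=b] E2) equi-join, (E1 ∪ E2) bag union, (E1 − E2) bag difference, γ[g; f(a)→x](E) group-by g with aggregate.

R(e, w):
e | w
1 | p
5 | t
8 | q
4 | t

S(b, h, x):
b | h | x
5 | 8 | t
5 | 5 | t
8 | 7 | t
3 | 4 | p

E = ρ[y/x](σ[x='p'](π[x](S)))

Subexpression sizes:
  S → 4
  π[x](S) → 4
  σ[x='p'](π[x](S)) → 1
  ρ[y/x](σ[x='p'](π[x](S))) → 1

|E| = 1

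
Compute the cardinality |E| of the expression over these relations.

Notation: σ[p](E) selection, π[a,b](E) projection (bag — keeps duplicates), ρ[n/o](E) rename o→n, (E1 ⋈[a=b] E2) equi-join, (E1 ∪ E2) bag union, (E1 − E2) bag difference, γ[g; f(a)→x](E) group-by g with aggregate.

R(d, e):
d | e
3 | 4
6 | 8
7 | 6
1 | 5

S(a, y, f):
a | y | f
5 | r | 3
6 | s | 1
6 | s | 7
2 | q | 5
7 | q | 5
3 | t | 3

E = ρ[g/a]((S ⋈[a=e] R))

Row counts bottom-up:
  S → 6
  R → 4
  (S ⋈[a=e] R) → 3
  ρ[g/a]((S ⋈[a=e] R)) → 3

|E| = 3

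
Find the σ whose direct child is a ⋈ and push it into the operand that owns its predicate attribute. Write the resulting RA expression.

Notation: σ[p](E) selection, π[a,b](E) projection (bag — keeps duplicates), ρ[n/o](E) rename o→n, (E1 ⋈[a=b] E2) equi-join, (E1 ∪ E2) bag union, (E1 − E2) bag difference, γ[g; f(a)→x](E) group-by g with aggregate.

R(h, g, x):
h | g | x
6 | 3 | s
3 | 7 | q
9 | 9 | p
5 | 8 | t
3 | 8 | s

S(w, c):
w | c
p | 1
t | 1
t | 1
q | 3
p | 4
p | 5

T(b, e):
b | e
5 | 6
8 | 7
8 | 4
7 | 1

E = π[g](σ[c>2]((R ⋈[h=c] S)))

σ filters on c, owned by the right side.
E' = π[g]((R ⋈[h=c] σ[c>2](S)))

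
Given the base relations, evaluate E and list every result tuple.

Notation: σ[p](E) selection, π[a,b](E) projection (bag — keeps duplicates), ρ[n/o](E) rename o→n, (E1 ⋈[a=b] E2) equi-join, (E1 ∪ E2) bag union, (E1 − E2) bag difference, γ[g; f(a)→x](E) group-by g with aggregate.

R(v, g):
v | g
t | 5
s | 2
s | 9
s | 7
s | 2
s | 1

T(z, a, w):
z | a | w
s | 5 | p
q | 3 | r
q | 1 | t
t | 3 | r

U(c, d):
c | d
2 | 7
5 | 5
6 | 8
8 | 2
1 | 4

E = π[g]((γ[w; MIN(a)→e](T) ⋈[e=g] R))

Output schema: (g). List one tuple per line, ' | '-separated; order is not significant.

Subexpression sizes:
  T → 4
  γ[w; MIN(a)→e](T) → 3
  R → 6
  (γ[w; MIN(a)→e](T) ⋈[e=g] R) → 2
  π[g]((γ[w; MIN(a)→e](T) ⋈[e=g] R)) → 2

== RESULT ==
g
1
5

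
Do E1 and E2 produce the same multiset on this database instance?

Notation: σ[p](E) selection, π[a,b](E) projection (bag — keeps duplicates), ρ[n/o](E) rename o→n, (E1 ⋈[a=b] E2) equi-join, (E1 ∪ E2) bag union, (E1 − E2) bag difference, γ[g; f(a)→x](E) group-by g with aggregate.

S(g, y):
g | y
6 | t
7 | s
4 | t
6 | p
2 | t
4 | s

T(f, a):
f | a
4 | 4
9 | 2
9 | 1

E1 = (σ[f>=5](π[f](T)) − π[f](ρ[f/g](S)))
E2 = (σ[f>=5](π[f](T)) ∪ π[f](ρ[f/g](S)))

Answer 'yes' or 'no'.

E1 stepwise |·|:
  T → 3
  π[f](T) → 3
  σ[f>=5](π[f](T)) → 2
  S → 6
  ρ[f/g](S) → 6
  π[f](ρ[f/g](S)) → 6
  (σ[f>=5](π[f](T)) − π[f](ρ[f/g](S))) → 2
E2 stepwise |·|:
  T → 3
  π[f](T) → 3
  σ[f>=5](π[f](T)) → 2
  S → 6
  ρ[f/g](S) → 6
  π[f](ρ[f/g](S)) → 6
  (σ[f>=5](π[f](T)) ∪ π[f](ρ[f/g](S))) → 8

E1 result:
f
9
9
E2 result:
f
2
4
4
6
6
7
9
9
Witness: (6,) appears 0× in E1 but 2× in E2.

no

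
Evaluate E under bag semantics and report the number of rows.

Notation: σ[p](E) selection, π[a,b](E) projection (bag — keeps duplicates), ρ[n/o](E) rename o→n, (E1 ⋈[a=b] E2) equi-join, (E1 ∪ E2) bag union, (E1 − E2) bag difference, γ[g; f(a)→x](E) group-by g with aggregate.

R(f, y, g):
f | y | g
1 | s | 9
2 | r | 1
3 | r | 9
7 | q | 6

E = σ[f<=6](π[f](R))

Stepwise |·|:
  R → 4
  π[f](R) → 4
  σ[f<=6](π[f](R)) → 3

|E| = 3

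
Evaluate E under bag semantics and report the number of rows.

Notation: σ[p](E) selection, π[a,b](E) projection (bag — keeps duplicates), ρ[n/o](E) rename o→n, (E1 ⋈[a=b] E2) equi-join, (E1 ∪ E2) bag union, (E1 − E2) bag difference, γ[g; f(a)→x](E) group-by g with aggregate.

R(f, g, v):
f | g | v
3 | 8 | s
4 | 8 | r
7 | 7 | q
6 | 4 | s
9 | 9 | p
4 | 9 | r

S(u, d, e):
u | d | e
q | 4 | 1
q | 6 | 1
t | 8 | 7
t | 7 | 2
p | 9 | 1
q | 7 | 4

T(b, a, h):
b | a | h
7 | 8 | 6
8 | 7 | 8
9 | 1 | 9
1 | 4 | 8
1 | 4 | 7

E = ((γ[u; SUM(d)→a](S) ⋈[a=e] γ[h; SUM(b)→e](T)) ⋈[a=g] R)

Row counts bottom-up:
  S → 6
  γ[u; SUM(d)→a](S) → 3
  T → 5
  γ[h; SUM(b)→e](T) → 4
  (γ[u; SUM(d)→a](S) ⋈[a=e] γ[h; SUM(b)→e](T)) → 2
  R → 6
  ((γ[u; SUM(d)→a](S) ⋈[a=e] γ[h; SUM(b)→e](T)) ⋈[a=g] R) → 4

|E| = 4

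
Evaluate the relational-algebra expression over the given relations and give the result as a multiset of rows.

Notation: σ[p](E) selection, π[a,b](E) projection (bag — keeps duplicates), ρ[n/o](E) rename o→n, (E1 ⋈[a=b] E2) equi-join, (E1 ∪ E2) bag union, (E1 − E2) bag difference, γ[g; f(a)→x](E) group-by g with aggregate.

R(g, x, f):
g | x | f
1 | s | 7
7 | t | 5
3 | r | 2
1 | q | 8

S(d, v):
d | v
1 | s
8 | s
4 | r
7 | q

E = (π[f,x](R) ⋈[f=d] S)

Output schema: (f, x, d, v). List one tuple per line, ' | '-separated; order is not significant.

Row counts bottom-up:
  R → 4
  π[f,x](R) → 4
  S → 4
  (π[f,x](R) ⋈[f=d] S) → 2

== RESULT ==
f | x | d | v
7 | s | 7 | q
8 | q | 8 | s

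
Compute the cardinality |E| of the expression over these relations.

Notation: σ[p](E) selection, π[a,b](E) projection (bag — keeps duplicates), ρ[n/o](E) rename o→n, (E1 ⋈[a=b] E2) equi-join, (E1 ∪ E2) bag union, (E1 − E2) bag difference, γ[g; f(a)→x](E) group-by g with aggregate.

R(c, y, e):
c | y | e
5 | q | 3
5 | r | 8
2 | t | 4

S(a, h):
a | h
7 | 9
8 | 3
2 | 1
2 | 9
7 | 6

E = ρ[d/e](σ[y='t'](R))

Row counts bottom-up:
  R → 3
  σ[y='t'](R) → 1
  ρ[d/e](σ[y='t'](R)) → 1

|E| = 1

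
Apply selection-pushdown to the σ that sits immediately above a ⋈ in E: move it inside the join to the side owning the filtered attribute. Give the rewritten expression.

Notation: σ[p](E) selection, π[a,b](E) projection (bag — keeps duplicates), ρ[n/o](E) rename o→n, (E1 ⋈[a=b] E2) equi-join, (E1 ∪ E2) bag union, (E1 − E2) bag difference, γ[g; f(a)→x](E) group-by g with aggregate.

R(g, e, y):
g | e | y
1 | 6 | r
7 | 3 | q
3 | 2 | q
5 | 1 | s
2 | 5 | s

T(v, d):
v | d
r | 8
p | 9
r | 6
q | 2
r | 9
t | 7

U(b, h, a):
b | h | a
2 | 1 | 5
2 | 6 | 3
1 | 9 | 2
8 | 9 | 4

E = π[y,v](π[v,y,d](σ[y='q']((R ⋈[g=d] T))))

σ filters on y, owned by the left side.
E' = π[y,v](π[v,y,d]((σ[y='q'](R) ⋈[g=d] T)))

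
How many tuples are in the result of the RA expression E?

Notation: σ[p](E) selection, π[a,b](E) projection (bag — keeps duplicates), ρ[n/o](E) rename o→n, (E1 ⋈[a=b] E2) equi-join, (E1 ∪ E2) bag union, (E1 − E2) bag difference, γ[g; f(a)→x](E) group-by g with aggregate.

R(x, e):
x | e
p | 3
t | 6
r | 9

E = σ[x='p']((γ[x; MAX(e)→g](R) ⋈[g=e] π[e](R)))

Stepwise |·|:
  R → 3
  γ[x; MAX(e)→g](R) → 3
  R → 3
  π[e](R) → 3
  (γ[x; MAX(e)→g](R) ⋈[g=e] π[e](R)) → 3
  σ[x='p']((γ[x; MAX(e)→g](R) ⋈[g=e] π[e](R))) → 1

|E| = 1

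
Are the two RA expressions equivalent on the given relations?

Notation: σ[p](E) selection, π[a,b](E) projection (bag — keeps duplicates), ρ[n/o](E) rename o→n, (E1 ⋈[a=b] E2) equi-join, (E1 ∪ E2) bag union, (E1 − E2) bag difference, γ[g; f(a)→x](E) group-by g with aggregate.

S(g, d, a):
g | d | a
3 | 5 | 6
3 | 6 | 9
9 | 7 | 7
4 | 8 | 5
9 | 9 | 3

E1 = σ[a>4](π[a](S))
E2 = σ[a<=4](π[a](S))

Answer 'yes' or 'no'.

E1 subexpression sizes:
  S → 5
  π[a](S) → 5
  σ[a>4](π[a](S)) → 4
E2 subexpression sizes:
  S → 5
  π[a](S) → 5
  σ[a<=4](π[a](S)) → 1

E1 result:
a
5
6
7
9
E2 result:
a
3
Witness: (6,) appears 1× in E1 but 0× in E2.

no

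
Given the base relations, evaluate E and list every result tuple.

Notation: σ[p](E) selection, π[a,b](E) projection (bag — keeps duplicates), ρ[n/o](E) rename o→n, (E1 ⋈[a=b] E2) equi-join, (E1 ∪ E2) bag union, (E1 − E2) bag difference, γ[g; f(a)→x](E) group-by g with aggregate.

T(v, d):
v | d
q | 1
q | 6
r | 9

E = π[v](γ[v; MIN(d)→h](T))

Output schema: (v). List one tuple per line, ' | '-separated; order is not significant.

Subexpression sizes:
  T → 3
  γ[v; MIN(d)→h](T) → 2
  π[v](γ[v; MIN(d)→h](T)) → 2

== RESULT ==
v
q
r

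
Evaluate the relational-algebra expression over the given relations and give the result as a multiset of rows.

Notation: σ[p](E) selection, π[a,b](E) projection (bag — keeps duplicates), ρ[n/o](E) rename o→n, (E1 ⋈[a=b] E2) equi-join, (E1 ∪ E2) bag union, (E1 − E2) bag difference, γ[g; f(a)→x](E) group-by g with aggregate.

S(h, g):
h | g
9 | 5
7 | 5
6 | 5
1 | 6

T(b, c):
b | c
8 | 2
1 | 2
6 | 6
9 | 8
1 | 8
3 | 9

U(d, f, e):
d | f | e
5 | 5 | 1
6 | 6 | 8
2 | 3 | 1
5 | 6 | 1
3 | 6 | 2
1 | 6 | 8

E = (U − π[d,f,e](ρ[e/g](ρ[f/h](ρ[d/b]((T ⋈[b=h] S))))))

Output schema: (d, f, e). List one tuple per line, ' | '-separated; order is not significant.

Row counts bottom-up:
  U → 6
  T → 6
  S → 4
  (T ⋈[b=h] S) → 4
  ρ[d/b]((T ⋈[b=h] S)) → 4
  ρ[f/h](ρ[d/b]((T ⋈[b=h] S))) → 4
  ρ[e/g](ρ[f/h](ρ[d/b]((T ⋈[b=h] S)))) → 4
  π[d,f,e](ρ[e/g](ρ[f/h](ρ[d/b]((T ⋈[b=h] S))))) → 4
  (U − π[d,f,e](ρ[e/g](ρ[f/h](ρ[d/b]((T ⋈[b=h] S)))))) → 6

== RESULT ==
d | f | e
1 | 6 | 8
2 | 3 | 1
3 | 6 | 2
5 | 5 | 1
5 | 6 | 1
6 | 6 | 8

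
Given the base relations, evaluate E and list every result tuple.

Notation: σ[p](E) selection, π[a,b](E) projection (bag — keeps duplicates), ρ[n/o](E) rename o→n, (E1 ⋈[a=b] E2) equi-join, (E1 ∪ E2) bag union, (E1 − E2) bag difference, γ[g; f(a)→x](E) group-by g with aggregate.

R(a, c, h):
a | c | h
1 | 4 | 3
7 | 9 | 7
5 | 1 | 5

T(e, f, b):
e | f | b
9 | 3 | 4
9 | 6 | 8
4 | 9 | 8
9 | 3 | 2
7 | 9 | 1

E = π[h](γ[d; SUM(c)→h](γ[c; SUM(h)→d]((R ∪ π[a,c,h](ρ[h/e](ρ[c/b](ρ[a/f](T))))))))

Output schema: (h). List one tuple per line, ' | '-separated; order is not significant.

Per-node cardinality:
  R → 3
  T → 5
  ρ[a/f](T) → 5
  ρ[c/b](ρ[a/f](T)) → 5
  ρ[h/e](ρ[c/b](ρ[a/f](T))) → 5
  π[a,c,h](ρ[h/e](ρ[c/b](ρ[a/f](T)))) → 5
  (R ∪ π[a,c,h](ρ[h/e](ρ[c/b](ρ[a/f](T))))) → 8
  γ[c; SUM(h)→d]((R ∪ π[a,c,h](ρ[h/e](ρ[c/b](ρ[a/f](T)))))) → 5
  γ[d; SUM(c)→h](γ[c; SUM(h)→d]((R ∪ π[a,c,h](ρ[h/e](ρ[c/b](ρ[a/f](T))))))) → 4
  π[h](γ[d; SUM(c)→h](γ[c; SUM(h)→d]((R ∪ π[a,c,h](ρ[h/e](ρ[c/b](ρ[a/f](T)))))))) → 4

== RESULT ==
h
2
5
8
9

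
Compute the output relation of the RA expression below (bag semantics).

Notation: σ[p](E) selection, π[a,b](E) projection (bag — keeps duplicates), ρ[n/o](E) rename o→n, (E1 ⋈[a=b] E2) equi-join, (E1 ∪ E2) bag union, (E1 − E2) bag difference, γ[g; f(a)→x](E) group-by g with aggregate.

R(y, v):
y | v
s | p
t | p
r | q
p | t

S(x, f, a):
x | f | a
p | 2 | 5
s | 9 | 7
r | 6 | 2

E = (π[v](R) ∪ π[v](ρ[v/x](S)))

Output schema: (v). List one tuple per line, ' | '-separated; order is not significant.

Stepwise |·|:
  R → 4
  π[v](R) → 4
  S → 3
  ρ[v/x](S) → 3
  π[v](ρ[v/x](S)) → 3
  (π[v](R) ∪ π[v](ρ[v/x](S))) → 7

== RESULT ==
v
p
p
p
q
r
s
t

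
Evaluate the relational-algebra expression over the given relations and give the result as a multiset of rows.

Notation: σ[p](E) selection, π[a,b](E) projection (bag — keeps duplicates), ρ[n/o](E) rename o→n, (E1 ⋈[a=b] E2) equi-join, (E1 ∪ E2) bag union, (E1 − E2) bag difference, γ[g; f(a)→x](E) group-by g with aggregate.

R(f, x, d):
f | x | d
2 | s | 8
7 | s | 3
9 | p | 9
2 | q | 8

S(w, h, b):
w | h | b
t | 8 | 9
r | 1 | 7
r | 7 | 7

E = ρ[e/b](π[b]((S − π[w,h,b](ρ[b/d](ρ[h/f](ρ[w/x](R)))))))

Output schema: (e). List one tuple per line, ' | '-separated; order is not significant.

Per-node cardinality:
  S → 3
  R → 4
  ρ[w/x](R) → 4
  ρ[h/f](ρ[w/x](R)) → 4
  ρ[b/d](ρ[h/f](ρ[w/x](R))) → 4
  π[w,h,b](ρ[b/d](ρ[h/f](ρ[w/x](R)))) → 4
  (S − π[w,h,b](ρ[b/d](ρ[h/f](ρ[w/x](R))))) → 3
  π[b]((S − π[w,h,b](ρ[b/d](ρ[h/f](ρ[w/x](R)))))) → 3
  ρ[e/b](π[b]((S − π[w,h,b](ρ[b/d](ρ[h/f](ρ[w/x](R))))))) → 3

== RESULT ==
e
7
7
9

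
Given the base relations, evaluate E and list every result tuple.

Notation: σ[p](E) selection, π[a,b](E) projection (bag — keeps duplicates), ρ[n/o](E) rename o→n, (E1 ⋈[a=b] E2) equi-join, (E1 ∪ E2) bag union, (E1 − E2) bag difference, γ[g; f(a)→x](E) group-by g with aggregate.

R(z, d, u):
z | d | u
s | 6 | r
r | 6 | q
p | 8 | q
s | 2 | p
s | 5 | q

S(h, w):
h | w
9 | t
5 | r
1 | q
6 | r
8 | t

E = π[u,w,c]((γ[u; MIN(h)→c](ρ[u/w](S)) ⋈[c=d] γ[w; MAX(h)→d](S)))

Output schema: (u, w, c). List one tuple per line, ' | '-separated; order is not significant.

Row counts bottom-up:
  S → 5
  ρ[u/w](S) → 5
  γ[u; MIN(h)→c](ρ[u/w](S)) → 3
  S → 5
  γ[w; MAX(h)→d](S) → 3
  (γ[u; MIN(h)→c](ρ[u/w](S)) ⋈[c=d] γ[w; MAX(h)→d](S)) → 1
  π[u,w,c]((γ[u; MIN(h)→c](ρ[u/w](S)) ⋈[c=d] γ[w; MAX(h)→d](S))) → 1

== RESULT ==
u | w | c
q | q | 1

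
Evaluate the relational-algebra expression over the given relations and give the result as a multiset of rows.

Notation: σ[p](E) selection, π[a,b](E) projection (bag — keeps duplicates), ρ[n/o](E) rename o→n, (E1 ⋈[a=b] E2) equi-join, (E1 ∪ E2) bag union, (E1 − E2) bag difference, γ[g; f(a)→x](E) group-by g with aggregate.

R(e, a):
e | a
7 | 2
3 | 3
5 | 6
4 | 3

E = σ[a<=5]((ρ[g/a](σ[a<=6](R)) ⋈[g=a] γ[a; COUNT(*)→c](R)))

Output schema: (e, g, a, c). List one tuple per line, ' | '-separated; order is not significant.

Subexpression sizes:
  R → 4
  σ[a<=6](R) → 4
  ρ[g/a](σ[a<=6](R)) → 4
  R → 4
  γ[a; COUNT(*)→c](R) → 3
  (ρ[g/a](σ[a<=6](R)) ⋈[g=a] γ[a; COUNT(*)→c](R)) → 4
  σ[a<=5]((ρ[g/a](σ[a<=6](R)) ⋈[g=a] γ[a; COUNT(*)→c](R))) → 3

== RESULT ==
e | g | a | c
3 | 3 | 3 | 2
4 | 3 | 3 | 2
7 | 2 | 2 | 1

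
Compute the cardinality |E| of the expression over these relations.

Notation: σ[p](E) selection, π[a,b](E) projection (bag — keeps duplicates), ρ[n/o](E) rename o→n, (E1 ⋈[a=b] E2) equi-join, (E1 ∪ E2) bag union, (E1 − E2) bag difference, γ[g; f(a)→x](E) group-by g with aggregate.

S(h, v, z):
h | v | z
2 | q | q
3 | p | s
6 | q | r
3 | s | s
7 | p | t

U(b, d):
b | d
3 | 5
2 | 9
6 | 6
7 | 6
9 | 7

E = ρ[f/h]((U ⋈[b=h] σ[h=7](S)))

Subexpression sizes:
  U → 5
  S → 5
  σ[h=7](S) → 1
  (U ⋈[b=h] σ[h=7](S)) → 1
  ρ[f/h]((U ⋈[b=h] σ[h=7](S))) → 1

|E| = 1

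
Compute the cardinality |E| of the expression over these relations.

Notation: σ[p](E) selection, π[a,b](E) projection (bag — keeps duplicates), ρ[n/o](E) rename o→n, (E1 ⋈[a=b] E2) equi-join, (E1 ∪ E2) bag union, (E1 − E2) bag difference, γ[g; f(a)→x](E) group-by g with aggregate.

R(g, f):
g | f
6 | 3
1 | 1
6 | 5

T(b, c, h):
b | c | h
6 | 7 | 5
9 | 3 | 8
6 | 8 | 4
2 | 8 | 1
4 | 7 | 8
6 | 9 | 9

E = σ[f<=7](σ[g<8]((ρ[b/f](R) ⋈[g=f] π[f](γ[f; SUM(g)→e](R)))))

Per-node cardinality:
  R → 3
  ρ[b/f](R) → 3
  R → 3
  γ[f; SUM(g)→e](R) → 3
  π[f](γ[f; SUM(g)→e](R)) → 3
  (ρ[b/f](R) ⋈[g=f] π[f](γ[f; SUM(g)→e](R))) → 1
  σ[g<8]((ρ[b/f](R) ⋈[g=f] π[f](γ[f; SUM(g)→e](R)))) → 1
  σ[f<=7](σ[g<8]((ρ[b/f](R) ⋈[g=f] π[f](γ[f; SUM(g)→e](R))))) → 1

|E| = 1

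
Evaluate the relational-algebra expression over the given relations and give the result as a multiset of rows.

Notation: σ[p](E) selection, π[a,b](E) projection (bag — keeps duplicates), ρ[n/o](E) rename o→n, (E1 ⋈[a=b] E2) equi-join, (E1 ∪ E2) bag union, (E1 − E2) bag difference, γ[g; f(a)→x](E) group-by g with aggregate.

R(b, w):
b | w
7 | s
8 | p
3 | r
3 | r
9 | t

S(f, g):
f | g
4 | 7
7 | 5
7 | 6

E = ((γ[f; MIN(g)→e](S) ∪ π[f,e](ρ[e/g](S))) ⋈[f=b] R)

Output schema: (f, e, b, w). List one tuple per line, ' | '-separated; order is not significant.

Subexpression sizes:
  S → 3
  γ[f; MIN(g)→e](S) → 2
  S → 3
  ρ[e/g](S) → 3
  π[f,e](ρ[e/g](S)) → 3
  (γ[f; MIN(g)→e](S) ∪ π[f,e](ρ[e/g](S))) → 5
  R → 5
  ((γ[f; MIN(g)→e](S) ∪ π[f,e](ρ[e/g](S))) ⋈[f=b] R) → 3

== RESULT ==
f | e | b | w
7 | 5 | 7 | s
7 | 5 | 7 | s
7 | 6 | 7 | s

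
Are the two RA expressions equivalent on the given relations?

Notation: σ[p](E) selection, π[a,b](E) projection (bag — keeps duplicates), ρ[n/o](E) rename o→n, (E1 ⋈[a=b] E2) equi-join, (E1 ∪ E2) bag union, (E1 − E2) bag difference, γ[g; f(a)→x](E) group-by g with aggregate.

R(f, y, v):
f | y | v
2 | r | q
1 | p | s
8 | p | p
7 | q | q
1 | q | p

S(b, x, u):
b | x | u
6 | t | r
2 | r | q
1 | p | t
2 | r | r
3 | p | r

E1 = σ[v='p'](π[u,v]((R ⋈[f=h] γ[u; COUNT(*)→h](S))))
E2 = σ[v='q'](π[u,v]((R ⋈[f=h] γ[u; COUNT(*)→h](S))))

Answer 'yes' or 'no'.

E1 row counts bottom-up:
  R → 5
  S → 5
  γ[u; COUNT(*)→h](S) → 3
  (R ⋈[f=h] γ[u; COUNT(*)→h](S)) → 4
  π[u,v]((R ⋈[f=h] γ[u; COUNT(*)→h](S))) → 4
  σ[v='p'](π[u,v]((R ⋈[f=h] γ[u; COUNT(*)→h](S)))) → 2
E2 row counts bottom-up:
  R → 5
  S → 5
  γ[u; COUNT(*)→h](S) → 3
  (R ⋈[f=h] γ[u; COUNT(*)→h](S)) → 4
  π[u,v]((R ⋈[f=h] γ[u; COUNT(*)→h](S))) → 4
  σ[v='q'](π[u,v]((R ⋈[f=h] γ[u; COUNT(*)→h](S)))) → 0

E1 result:
u | v
q | p
t | p
E2 result:
u | v
(0 rows)
Witness: ('t', 'p') appears 1× in E1 but 0× in E2.

no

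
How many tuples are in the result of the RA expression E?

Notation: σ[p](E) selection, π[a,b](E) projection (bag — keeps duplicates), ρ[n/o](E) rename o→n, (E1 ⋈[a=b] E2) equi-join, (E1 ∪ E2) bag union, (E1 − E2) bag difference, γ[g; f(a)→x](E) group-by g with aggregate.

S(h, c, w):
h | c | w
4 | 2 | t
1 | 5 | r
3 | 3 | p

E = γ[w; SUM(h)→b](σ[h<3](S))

Row counts bottom-up:
  S → 3
  σ[h<3](S) → 1
  γ[w; SUM(h)→b](σ[h<3](S)) → 1

|E| = 1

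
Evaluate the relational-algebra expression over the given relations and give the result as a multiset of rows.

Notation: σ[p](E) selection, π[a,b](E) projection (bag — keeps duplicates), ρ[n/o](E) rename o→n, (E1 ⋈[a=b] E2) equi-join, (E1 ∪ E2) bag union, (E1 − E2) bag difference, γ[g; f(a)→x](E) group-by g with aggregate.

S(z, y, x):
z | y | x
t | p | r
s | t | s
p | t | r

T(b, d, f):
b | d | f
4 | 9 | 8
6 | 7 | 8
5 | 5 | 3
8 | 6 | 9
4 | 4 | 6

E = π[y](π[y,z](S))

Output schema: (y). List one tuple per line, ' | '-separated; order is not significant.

Row counts bottom-up:
  S → 3
  π[y,z](S) → 3
  π[y](π[y,z](S)) → 3

== RESULT ==
y
p
t
t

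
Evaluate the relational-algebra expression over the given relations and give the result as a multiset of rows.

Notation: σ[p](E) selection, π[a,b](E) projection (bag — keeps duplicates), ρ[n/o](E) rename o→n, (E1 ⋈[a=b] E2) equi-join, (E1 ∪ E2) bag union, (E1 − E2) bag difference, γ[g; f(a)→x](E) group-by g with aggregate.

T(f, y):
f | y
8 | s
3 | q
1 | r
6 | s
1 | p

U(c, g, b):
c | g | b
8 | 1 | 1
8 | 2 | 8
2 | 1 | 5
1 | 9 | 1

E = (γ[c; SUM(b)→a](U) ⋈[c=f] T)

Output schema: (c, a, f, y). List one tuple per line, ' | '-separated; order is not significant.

Per-node cardinality:
  U → 4
  γ[c; SUM(b)→a](U) → 3
  T → 5
  (γ[c; SUM(b)→a](U) ⋈[c=f] T) → 3

== RESULT ==
c | a | f | y
1 | 1 | 1 | p
1 | 1 | 1 | r
8 | 9 | 8 | s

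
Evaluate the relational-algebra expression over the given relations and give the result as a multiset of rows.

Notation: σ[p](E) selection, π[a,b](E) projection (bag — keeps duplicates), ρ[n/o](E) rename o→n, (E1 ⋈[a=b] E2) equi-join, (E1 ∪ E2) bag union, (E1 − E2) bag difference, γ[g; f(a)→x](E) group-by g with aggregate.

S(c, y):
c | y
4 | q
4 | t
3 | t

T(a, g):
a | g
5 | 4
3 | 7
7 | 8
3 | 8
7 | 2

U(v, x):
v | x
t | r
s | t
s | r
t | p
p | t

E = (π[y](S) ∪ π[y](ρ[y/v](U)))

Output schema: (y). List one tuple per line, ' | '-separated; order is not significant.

Stepwise |·|:
  S → 3
  π[y](S) → 3
  U → 5
  ρ[y/v](U) → 5
  π[y](ρ[y/v](U)) → 5
  (π[y](S) ∪ π[y](ρ[y/v](U))) → 8

== RESULT ==
y
p
q
s
s
t
t
t
t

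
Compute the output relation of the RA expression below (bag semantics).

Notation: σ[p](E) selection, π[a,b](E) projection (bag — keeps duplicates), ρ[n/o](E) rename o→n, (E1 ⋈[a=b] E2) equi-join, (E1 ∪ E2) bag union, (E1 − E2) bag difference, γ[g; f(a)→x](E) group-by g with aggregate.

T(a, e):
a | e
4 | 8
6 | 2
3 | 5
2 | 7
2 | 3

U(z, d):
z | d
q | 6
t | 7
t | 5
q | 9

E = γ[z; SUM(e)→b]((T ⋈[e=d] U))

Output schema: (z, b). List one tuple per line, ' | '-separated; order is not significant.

Subexpression sizes:
  T → 5
  U → 4
  (T ⋈[e=d] U) → 2
  γ[z; SUM(e)→b]((T ⋈[e=d] U)) → 1

== RESULT ==
z | b
t | 12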